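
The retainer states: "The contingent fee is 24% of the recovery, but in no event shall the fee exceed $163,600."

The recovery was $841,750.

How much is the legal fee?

$163,600.00

24% of $841,750 = $202,020.00
That exceeds the $163,600 cap, so the fee is capped at $163,600.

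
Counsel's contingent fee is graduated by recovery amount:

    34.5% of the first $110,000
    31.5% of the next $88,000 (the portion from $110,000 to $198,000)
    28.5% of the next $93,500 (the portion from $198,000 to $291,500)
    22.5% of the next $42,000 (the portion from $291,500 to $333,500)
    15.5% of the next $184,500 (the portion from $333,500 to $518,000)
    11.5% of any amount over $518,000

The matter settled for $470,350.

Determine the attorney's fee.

First $110,000 at 34.5% = $37,950.00
Next $88,000 at 31.5% = $27,720.00
Next $93,500 at 28.5% = $26,647.50
Next $42,000 at 22.5% = $9,450.00
Remaining $136,850 at 15.5% = $21,211.75
Fee: $37,950.00 + $27,720.00 + $26,647.50 + $9,450.00 + $21,211.75 = $122,979.25

$122,979.25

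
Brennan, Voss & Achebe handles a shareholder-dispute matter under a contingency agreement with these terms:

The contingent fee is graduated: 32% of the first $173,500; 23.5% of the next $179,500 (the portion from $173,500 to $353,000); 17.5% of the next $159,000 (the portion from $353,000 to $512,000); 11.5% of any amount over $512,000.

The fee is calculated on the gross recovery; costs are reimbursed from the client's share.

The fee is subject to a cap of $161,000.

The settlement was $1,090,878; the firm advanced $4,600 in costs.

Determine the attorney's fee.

Fee base is the gross recovery, $1,090,878; costs are reimbursed separately.
First $173,500 at 32% = $55,520.00
Next $179,500 at 23.5% = $42,182.50
Next $159,000 at 17.5% = $27,825.00
Remaining $578,878 at 11.5% = $66,570.97
Fee: $55,520.00 + $42,182.50 + $27,825.00 + $66,570.97 = $192,098.47
$192,098.47 exceeds the $161,000 cap, so the fee is capped at $161,000.00.

$161,000.00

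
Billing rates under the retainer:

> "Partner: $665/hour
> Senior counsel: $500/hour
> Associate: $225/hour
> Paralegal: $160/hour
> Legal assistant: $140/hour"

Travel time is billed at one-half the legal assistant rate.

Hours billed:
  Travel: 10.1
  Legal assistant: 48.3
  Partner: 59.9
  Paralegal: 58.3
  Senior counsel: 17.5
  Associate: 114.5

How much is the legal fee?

Partner: 59.9 × $665 = $39,833.50
Senior counsel: 17.5 × $500 = $8,750.00
Associate: 114.5 × $225 = $25,762.50
Paralegal: 58.3 × $160 = $9,328.00
Legal assistant: 48.3 × $140 = $6,762.00
Subtotal: $39,833.50 + $8,750.00 + $25,762.50 + $9,328.00 + $6,762.00 = $90,436.00
Travel: 10.1 × ($140 ÷ 2) = 10.1 × $70.00 = $707.00
Total: $90,436.00 + $707.00 = $91,143.00

$91,143.00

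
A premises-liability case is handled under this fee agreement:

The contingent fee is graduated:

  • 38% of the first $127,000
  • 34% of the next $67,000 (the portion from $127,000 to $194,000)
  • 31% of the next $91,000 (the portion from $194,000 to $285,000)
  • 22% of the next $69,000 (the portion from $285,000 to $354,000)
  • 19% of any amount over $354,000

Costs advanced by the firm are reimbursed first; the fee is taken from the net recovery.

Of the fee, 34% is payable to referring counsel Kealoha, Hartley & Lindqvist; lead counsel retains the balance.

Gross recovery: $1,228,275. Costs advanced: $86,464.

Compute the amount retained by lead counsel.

$174,315.30

Fee base (net of costs): $1,228,275 − $86,464 = $1,141,811
First $127,000 at 38% = $48,260.00
Next $67,000 at 34% = $22,780.00
Next $91,000 at 31% = $28,210.00
Next $69,000 at 22% = $15,180.00
Remaining $787,811 at 19% = $149,684.09
Fee: $48,260.00 + $22,780.00 + $28,210.00 + $15,180.00 + $149,684.09 = $264,114.09
Referral share: 34% of $264,114.09 = $89,798.79; lead counsel retains $264,114.09 − $89,798.79 = $174,315.30.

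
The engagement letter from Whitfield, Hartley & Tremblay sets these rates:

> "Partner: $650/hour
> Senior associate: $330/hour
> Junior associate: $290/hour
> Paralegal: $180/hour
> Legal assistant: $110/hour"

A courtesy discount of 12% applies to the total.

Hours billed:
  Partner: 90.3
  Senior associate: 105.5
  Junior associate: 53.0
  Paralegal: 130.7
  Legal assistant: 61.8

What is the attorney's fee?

Partner: 90.3 × $650 = $58,695.00
Senior associate: 105.5 × $330 = $34,815.00
Junior associate: 53.0 × $290 = $15,370.00
Paralegal: 130.7 × $180 = $23,526.00
Legal assistant: 61.8 × $110 = $6,798.00
Subtotal: $139,204.00
Less 12% discount: −$16,704.48
Total: $139,204.00 − $16,704.48 = $122,499.52

$122,499.52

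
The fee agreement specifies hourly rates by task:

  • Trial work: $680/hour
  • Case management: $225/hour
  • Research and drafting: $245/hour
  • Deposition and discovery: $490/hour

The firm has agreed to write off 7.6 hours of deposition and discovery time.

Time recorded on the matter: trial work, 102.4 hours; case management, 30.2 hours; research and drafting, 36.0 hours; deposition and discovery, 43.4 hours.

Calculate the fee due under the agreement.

Trial work: 102.4 × $680 = $69,632.00
Case management: 30.2 × $225 = $6,795.00
Research and drafting: 36.0 × $245 = $8,820.00
Deposition and discovery: 43.4 × $490 = $21,266.00
Subtotal: $106,513.00
Write-off: 7.6 × $490 = $3,724.00
Total: $106,513.00 − $3,724.00 = $102,789.00

$102,789.00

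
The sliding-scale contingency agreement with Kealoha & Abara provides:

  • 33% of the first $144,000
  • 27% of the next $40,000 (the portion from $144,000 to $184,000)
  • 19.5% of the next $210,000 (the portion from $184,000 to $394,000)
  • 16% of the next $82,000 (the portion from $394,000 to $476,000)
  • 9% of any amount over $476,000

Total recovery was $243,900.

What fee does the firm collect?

$70,000.50

First $144,000 at 33% = $47,520.00
Next $40,000 at 27% = $10,800.00
Remaining $59,900 at 19.5% = $11,680.50
Fee: $47,520.00 + $10,800.00 + $11,680.50 = $70,000.50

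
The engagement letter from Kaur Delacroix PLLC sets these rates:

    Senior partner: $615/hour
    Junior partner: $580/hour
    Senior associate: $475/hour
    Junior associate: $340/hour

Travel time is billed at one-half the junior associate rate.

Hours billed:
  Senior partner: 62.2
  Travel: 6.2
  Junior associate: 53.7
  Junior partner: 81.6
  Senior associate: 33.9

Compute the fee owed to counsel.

$120,995.50

Senior partner: 62.2 × $615 = $38,253.00
Junior partner: 81.6 × $580 = $47,328.00
Senior associate: 33.9 × $475 = $16,102.50
Junior associate: 53.7 × $340 = $18,258.00
Subtotal: $38,253.00 + $47,328.00 + $16,102.50 + $18,258.00 = $119,941.50
Travel: 6.2 × ($340 ÷ 2) = 6.2 × $170.00 = $1,054.00
Total: $119,941.50 + $1,054.00 = $120,995.50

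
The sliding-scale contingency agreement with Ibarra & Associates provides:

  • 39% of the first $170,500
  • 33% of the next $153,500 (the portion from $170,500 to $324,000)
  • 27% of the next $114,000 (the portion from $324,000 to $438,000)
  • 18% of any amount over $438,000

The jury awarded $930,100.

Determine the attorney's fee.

$236,508.00

First $170,500 at 39% = $66,495.00
Next $153,500 at 33% = $50,655.00
Next $114,000 at 27% = $30,780.00
Remaining $492,100 at 18% = $88,578.00
Fee: $66,495.00 + $50,655.00 + $30,780.00 + $88,578.00 = $236,508.00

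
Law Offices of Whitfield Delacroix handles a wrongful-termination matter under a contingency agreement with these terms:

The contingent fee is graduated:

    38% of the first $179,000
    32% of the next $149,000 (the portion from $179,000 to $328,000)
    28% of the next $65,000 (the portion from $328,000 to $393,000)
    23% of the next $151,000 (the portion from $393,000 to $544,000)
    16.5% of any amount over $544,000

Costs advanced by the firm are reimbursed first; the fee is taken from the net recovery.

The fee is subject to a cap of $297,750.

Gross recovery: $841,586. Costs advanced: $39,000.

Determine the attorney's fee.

$211,296.69

Fee base (net of costs): $841,586 − $39,000 = $802,586
First $179,000 at 38% = $68,020.00
Next $149,000 at 32% = $47,680.00
Next $65,000 at 28% = $18,200.00
Next $151,000 at 23% = $34,730.00
Remaining $258,586 at 16.5% = $42,666.69
Fee: $68,020.00 + $47,680.00 + $18,200.00 + $34,730.00 + $42,666.69 = $211,296.69
$211,296.69 is under the $297,750 cap.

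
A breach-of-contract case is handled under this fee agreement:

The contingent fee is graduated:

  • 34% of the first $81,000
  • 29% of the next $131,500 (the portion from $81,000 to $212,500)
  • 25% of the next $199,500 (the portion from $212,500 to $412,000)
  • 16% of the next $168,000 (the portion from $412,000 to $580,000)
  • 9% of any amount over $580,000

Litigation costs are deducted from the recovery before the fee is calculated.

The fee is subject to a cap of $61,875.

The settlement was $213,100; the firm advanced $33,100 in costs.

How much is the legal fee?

$56,250.00

Fee base (net of costs): $213,100 − $33,100 = $180,000
First $81,000 at 34% = $27,540.00
Remaining $99,000 at 29% = $28,710.00
Fee: $27,540.00 + $28,710.00 = $56,250.00
$56,250.00 is under the $61,875 cap.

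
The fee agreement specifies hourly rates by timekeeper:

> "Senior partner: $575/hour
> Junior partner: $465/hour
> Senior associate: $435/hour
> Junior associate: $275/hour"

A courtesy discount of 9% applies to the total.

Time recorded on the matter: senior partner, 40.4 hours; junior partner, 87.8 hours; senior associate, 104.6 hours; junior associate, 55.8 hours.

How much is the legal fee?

$113,661.73

Senior partner: 40.4 × $575 = $23,230.00
Junior partner: 87.8 × $465 = $40,827.00
Senior associate: 104.6 × $435 = $45,501.00
Junior associate: 55.8 × $275 = $15,345.00
Subtotal: $124,903.00
Less 9% discount: −$11,241.27
Total: $124,903.00 − $11,241.27 = $113,661.73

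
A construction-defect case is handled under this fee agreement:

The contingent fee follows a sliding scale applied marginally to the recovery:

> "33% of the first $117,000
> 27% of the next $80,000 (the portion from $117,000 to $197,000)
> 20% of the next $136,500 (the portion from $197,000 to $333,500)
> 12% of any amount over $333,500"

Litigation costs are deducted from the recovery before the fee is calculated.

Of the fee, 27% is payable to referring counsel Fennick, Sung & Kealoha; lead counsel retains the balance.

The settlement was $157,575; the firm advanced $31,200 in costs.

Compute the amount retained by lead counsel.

Fee base (net of costs): $157,575 − $31,200 = $126,375
First $117,000 at 33% = $38,610.00
Remaining $9,375 at 27% = $2,531.25
Fee: $38,610.00 + $2,531.25 = $41,141.25
Referral share: 27% of $41,141.25 = $11,108.14; lead counsel retains $41,141.25 − $11,108.14 = $30,033.11.

$30,033.11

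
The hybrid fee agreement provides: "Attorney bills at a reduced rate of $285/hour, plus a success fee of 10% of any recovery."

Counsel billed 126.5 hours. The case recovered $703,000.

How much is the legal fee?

$106,352.50

Hourly: 126.5 × $285 = $36,052.50
Success fee: 10% of $703,000 = $70,300.00
Total: $36,052.50 + $70,300.00 = $106,352.50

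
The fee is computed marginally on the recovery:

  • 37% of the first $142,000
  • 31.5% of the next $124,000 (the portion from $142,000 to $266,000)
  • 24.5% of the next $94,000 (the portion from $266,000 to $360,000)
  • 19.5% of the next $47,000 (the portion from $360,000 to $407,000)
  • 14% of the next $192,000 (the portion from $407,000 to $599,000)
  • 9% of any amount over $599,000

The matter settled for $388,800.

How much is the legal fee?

First $142,000 at 37% = $52,540.00
Next $124,000 at 31.5% = $39,060.00
Next $94,000 at 24.5% = $23,030.00
Remaining $28,800 at 19.5% = $5,616.00
Fee: $52,540.00 + $39,060.00 + $23,030.00 + $5,616.00 = $120,246.00

$120,246.00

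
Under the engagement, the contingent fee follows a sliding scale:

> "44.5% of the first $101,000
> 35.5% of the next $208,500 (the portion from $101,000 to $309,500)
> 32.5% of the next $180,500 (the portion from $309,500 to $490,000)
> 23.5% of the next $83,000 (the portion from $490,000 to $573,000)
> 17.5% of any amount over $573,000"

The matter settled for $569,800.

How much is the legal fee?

First $101,000 at 44.5% = $44,945.00
Next $208,500 at 35.5% = $74,017.50
Next $180,500 at 32.5% = $58,662.50
Remaining $79,800 at 23.5% = $18,753.00
Fee: $44,945.00 + $74,017.50 + $58,662.50 + $18,753.00 = $196,378.00

$196,378.00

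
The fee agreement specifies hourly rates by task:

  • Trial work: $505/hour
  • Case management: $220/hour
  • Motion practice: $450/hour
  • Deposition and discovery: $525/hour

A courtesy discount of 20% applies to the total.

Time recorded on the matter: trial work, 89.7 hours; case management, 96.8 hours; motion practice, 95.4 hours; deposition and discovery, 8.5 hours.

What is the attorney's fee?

$91,189.60

Trial work: 89.7 × $505 = $45,298.50
Case management: 96.8 × $220 = $21,296.00
Motion practice: 95.4 × $450 = $42,930.00
Deposition and discovery: 8.5 × $525 = $4,462.50
Subtotal: $113,987.00
Less 20% discount: −$22,797.40
Total: $113,987.00 − $22,797.40 = $91,189.60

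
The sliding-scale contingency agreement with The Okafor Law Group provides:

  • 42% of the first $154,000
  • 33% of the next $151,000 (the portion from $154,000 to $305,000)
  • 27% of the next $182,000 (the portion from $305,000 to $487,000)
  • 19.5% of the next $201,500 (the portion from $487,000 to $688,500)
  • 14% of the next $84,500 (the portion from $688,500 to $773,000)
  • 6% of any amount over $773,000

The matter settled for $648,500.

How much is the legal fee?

First $154,000 at 42% = $64,680.00
Next $151,000 at 33% = $49,830.00
Next $182,000 at 27% = $49,140.00
Remaining $161,500 at 19.5% = $31,492.50
Fee: $64,680.00 + $49,830.00 + $49,140.00 + $31,492.50 = $195,142.50

$195,142.50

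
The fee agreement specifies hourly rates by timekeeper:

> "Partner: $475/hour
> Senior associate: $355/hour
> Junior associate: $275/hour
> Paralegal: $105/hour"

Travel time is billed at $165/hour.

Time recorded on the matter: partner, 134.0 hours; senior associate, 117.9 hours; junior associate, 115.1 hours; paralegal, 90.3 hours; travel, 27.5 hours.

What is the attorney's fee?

$151,176.00

Partner: 134.0 × $475 = $63,650.00
Senior associate: 117.9 × $355 = $41,854.50
Junior associate: 115.1 × $275 = $31,652.50
Paralegal: 90.3 × $105 = $9,481.50
Subtotal: $63,650.00 + $41,854.50 + $31,652.50 + $9,481.50 = $146,638.50
Travel: 27.5 × $165 = $4,537.50
Total: $146,638.50 + $4,537.50 = $151,176.00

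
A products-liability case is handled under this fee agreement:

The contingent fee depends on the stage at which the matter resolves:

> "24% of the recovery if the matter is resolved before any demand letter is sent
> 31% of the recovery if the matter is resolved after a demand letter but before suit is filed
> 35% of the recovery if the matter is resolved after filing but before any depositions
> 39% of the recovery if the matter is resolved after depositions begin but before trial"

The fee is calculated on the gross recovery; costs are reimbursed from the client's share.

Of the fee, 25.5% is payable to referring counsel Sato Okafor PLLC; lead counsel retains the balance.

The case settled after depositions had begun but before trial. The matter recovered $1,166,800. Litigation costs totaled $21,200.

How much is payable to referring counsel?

$116,038.26

Fee base is the gross recovery, $1,166,800; costs are reimbursed separately.
The matter settled after depositions had begun but before trial, so the 39% rate applies.
$1,166,800 × 39% = $455,052.00
Referral share: 25.5% of $455,052.00 = $116,038.26; lead counsel retains $455,052.00 − $116,038.26 = $339,013.74.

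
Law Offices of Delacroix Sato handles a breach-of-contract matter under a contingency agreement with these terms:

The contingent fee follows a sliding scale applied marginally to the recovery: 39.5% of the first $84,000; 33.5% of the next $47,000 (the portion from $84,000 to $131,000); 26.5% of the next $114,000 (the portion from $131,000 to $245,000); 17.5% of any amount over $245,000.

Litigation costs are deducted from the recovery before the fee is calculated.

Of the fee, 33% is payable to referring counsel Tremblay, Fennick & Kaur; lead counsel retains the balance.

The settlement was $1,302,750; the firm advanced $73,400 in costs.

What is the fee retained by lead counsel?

Fee base (net of costs): $1,302,750 − $73,400 = $1,229,350
First $84,000 at 39.5% = $33,180.00
Next $47,000 at 33.5% = $15,745.00
Next $114,000 at 26.5% = $30,210.00
Remaining $984,350 at 17.5% = $172,261.25
Fee: $33,180.00 + $15,745.00 + $30,210.00 + $172,261.25 = $251,396.25
Referral share: 33% of $251,396.25 = $82,960.76; lead counsel retains $251,396.25 − $82,960.76 = $168,435.49.

$168,435.49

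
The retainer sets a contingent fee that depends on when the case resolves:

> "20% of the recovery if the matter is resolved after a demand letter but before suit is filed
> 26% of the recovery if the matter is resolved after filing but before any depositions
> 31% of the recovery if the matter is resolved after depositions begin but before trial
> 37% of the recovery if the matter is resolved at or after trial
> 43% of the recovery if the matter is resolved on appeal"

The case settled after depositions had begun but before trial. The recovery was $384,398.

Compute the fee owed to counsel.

$119,163.38

The matter settled after depositions had begun but before trial, so the 31% rate applies.
$384,398 × 31% = $119,163.38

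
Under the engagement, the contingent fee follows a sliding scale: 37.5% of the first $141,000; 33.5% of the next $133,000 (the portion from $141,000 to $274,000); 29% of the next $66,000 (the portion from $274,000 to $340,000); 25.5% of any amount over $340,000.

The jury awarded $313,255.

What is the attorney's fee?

First $141,000 at 37.5% = $52,875.00
Next $133,000 at 33.5% = $44,555.00
Remaining $39,255 at 29% = $11,383.95
Fee: $52,875.00 + $44,555.00 + $11,383.95 = $108,813.95

$108,813.95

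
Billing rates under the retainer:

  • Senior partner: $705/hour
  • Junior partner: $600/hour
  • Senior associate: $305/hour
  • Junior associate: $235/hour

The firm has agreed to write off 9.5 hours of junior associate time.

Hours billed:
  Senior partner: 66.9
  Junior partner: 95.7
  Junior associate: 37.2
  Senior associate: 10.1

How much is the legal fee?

$114,174.50

Senior partner: 66.9 × $705 = $47,164.50
Junior partner: 95.7 × $600 = $57,420.00
Senior associate: 10.1 × $305 = $3,080.50
Junior associate: 37.2 × $235 = $8,742.00
Subtotal: $116,407.00
Write-off: 9.5 × $235 = $2,232.50
Total: $116,407.00 − $2,232.50 = $114,174.50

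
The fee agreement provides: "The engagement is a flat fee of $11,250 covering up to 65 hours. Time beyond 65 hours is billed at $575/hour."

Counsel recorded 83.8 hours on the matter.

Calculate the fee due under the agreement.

$22,060.00

Flat fee: $11,250.00
Excess hours: 83.8 − 65 = 18.8
Overrun: 18.8 × $575 = $10,810.00
Total: $11,250.00 + $10,810.00 = $22,060.00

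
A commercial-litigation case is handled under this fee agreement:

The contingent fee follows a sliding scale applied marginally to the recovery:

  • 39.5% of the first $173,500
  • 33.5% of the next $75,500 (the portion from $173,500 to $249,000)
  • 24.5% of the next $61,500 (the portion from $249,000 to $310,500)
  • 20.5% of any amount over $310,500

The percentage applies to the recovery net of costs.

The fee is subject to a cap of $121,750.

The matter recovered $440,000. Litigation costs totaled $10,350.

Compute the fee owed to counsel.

$121,750.00

Fee base (net of costs): $440,000 − $10,350 = $429,650
First $173,500 at 39.5% = $68,532.50
Next $75,500 at 33.5% = $25,292.50
Next $61,500 at 24.5% = $15,067.50
Remaining $119,150 at 20.5% = $24,425.75
Fee: $68,532.50 + $25,292.50 + $15,067.50 + $24,425.75 = $133,318.25
$133,318.25 exceeds the $121,750 cap, so the fee is capped at $121,750.00.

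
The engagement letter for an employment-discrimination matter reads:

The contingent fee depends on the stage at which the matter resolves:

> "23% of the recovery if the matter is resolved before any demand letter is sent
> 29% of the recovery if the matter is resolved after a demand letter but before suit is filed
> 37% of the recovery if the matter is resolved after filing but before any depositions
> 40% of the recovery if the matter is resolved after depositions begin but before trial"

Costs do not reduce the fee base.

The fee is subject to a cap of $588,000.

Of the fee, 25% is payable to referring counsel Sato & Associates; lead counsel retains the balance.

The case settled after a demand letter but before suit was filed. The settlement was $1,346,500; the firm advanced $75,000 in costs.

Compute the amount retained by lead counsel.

Fee base is the gross recovery, $1,346,500; costs are reimbursed separately.
The matter settled after a demand letter but before suit was filed, so the 29% rate applies.
$1,346,500 × 29% = $390,485.00
$390,485.00 is under the $588,000 cap.
Referral share: 25% of $390,485.00 = $97,621.25; lead counsel retains $390,485.00 − $97,621.25 = $292,863.75.

$292,863.75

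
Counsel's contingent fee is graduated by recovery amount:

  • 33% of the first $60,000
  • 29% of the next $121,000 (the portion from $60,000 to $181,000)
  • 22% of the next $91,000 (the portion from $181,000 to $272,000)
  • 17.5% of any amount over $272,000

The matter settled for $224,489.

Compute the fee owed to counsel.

First $60,000 at 33% = $19,800.00
Next $121,000 at 29% = $35,090.00
Remaining $43,489 at 22% = $9,567.58
Fee: $19,800.00 + $35,090.00 + $9,567.58 = $64,457.58

$64,457.58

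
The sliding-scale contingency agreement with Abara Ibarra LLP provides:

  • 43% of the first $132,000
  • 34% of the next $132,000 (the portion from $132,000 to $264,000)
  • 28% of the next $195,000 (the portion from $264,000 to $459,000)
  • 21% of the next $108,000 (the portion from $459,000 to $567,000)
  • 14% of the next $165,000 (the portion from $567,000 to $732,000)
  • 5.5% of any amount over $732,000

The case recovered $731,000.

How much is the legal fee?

$201,880.00

First $132,000 at 43% = $56,760.00
Next $132,000 at 34% = $44,880.00
Next $195,000 at 28% = $54,600.00
Next $108,000 at 21% = $22,680.00
Remaining $164,000 at 14% = $22,960.00
Fee: $56,760.00 + $44,880.00 + $54,600.00 + $22,680.00 + $22,960.00 = $201,880.00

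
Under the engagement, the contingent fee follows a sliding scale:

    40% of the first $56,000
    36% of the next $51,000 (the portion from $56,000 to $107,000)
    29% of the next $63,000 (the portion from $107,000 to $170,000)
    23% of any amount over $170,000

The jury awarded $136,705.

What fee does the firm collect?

First $56,000 at 40% = $22,400.00
Next $51,000 at 36% = $18,360.00
Remaining $29,705 at 29% = $8,614.45
Fee: $22,400.00 + $18,360.00 + $8,614.45 = $49,374.45

$49,374.45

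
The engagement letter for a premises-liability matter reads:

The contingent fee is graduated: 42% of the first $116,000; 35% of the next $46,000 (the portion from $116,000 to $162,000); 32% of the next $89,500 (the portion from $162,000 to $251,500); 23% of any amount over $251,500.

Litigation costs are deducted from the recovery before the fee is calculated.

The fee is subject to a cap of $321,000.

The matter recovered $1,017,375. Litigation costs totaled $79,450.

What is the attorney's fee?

$251,337.75

Fee base (net of costs): $1,017,375 − $79,450 = $937,925
First $116,000 at 42% = $48,720.00
Next $46,000 at 35% = $16,100.00
Next $89,500 at 32% = $28,640.00
Remaining $686,425 at 23% = $157,877.75
Fee: $48,720.00 + $16,100.00 + $28,640.00 + $157,877.75 = $251,337.75
$251,337.75 is under the $321,000 cap.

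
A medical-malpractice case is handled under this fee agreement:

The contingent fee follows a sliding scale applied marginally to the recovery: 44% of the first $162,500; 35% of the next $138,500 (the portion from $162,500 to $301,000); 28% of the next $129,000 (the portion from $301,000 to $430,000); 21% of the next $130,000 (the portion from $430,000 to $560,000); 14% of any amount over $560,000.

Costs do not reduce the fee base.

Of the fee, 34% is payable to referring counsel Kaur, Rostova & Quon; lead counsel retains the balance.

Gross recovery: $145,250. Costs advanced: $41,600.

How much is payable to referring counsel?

$21,729.40

Fee base is the gross recovery, $145,250; costs are reimbursed separately.
First $145,250 at 44% = $63,910.00
Referral share: 34% of $63,910.00 = $21,729.40; lead counsel retains $63,910.00 − $21,729.40 = $42,180.60.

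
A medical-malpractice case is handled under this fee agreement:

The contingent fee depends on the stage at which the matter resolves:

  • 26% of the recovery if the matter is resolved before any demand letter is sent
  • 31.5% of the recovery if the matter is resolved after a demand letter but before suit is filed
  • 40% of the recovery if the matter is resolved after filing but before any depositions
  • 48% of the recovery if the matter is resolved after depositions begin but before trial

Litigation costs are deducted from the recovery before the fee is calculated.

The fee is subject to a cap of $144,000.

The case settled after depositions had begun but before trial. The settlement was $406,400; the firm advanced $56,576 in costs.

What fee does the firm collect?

Fee base (net of costs): $406,400 − $56,576 = $349,824
The matter settled after depositions had begun but before trial, so the 48% rate applies.
$349,824 × 48% = $167,915.52
$167,915.52 exceeds the $144,000 cap, so the fee is capped at $144,000.00.

$144,000.00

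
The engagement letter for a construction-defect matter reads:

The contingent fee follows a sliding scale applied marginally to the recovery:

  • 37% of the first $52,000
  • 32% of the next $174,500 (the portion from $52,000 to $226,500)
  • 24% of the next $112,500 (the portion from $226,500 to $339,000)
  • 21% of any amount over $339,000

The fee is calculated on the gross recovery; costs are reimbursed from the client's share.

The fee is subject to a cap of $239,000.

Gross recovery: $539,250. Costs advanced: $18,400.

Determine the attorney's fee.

$144,132.50

Fee base is the gross recovery, $539,250; costs are reimbursed separately.
First $52,000 at 37% = $19,240.00
Next $174,500 at 32% = $55,840.00
Next $112,500 at 24% = $27,000.00
Remaining $200,250 at 21% = $42,052.50
Fee: $19,240.00 + $55,840.00 + $27,000.00 + $42,052.50 = $144,132.50
$144,132.50 is under the $239,000 cap.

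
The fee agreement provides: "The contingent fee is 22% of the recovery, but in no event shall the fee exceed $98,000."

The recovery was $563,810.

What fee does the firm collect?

22% of $563,810 = $124,038.20
That exceeds the $98,000 cap, so the fee is capped at $98,000.

$98,000.00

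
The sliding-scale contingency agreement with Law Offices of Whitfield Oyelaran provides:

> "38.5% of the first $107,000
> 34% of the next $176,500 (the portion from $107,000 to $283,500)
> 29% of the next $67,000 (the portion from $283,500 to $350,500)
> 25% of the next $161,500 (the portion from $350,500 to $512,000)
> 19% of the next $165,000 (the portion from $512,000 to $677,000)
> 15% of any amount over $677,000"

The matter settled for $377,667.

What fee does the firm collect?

First $107,000 at 38.5% = $41,195.00
Next $176,500 at 34% = $60,010.00
Next $67,000 at 29% = $19,430.00
Remaining $27,167 at 25% = $6,791.75
Fee: $41,195.00 + $60,010.00 + $19,430.00 + $6,791.75 = $127,426.75

$127,426.75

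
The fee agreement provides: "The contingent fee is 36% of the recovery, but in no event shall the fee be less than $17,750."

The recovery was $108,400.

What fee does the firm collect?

36% of $108,400 = $39,024.00
That exceeds the $17,750 minimum.

$39,024.00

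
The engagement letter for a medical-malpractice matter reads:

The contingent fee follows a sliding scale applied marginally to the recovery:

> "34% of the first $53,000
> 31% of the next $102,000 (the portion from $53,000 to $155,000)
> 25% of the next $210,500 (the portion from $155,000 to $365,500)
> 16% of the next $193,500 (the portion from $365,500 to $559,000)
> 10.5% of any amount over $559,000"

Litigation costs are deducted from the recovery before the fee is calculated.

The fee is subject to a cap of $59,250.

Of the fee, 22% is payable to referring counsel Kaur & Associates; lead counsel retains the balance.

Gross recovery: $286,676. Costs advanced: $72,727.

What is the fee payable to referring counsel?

$13,035.00

Fee base (net of costs): $286,676 − $72,727 = $213,949
First $53,000 at 34% = $18,020.00
Next $102,000 at 31% = $31,620.00
Remaining $58,949 at 25% = $14,737.25
Fee: $18,020.00 + $31,620.00 + $14,737.25 = $64,377.25
$64,377.25 exceeds the $59,250 cap, so the fee is capped at $59,250.00.
Referral share: 22% of $59,250.00 = $13,035.00; lead counsel retains $59,250.00 − $13,035.00 = $46,215.00.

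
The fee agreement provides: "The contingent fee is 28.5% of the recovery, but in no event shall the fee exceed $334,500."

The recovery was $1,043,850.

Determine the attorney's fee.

$297,497.25

28.5% of $1,043,850 = $297,497.25
That is under the $334,500 cap.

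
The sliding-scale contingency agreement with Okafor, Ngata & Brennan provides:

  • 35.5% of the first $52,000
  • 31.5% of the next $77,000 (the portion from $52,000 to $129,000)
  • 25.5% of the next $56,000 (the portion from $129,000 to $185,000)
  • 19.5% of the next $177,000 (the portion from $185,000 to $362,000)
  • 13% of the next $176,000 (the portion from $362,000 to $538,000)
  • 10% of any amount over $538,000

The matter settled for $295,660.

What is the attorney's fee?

$78,573.70

First $52,000 at 35.5% = $18,460.00
Next $77,000 at 31.5% = $24,255.00
Next $56,000 at 25.5% = $14,280.00
Remaining $110,660 at 19.5% = $21,578.70
Fee: $18,460.00 + $24,255.00 + $14,280.00 + $21,578.70 = $78,573.70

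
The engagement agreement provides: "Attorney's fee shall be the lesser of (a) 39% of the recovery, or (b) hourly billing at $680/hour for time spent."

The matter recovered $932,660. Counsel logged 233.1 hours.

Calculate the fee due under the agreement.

(a) 39% of $932,660 = $363,737.40
(b) 233.1 × $680 = $158,508.00
The lesser is (b): $158,508.00.

$158,508.00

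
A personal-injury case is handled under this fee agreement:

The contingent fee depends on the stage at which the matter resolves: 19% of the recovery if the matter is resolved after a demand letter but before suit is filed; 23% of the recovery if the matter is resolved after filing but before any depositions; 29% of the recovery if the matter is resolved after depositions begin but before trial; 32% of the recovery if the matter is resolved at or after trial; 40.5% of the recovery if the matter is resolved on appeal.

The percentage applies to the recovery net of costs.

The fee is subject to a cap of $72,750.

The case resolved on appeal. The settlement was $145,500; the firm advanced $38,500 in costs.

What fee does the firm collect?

$43,335.00

Fee base (net of costs): $145,500 − $38,500 = $107,000
The matter resolved on appeal, so the 40.5% rate applies.
$107,000 × 40.5% = $43,335.00
$43,335.00 is under the $72,750 cap.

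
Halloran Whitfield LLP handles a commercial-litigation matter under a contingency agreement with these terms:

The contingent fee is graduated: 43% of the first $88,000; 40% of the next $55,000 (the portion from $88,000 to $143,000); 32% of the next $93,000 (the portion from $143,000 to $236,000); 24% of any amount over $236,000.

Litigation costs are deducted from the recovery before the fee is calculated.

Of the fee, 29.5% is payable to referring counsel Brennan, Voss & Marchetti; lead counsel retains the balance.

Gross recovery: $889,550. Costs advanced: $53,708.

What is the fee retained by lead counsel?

$164,661.27

Fee base (net of costs): $889,550 − $53,708 = $835,842
First $88,000 at 43% = $37,840.00
Next $55,000 at 40% = $22,000.00
Next $93,000 at 32% = $29,760.00
Remaining $599,842 at 24% = $143,962.08
Fee: $37,840.00 + $22,000.00 + $29,760.00 + $143,962.08 = $233,562.08
Referral share: 29.5% of $233,562.08 = $68,900.81; lead counsel retains $233,562.08 − $68,900.81 = $164,661.27.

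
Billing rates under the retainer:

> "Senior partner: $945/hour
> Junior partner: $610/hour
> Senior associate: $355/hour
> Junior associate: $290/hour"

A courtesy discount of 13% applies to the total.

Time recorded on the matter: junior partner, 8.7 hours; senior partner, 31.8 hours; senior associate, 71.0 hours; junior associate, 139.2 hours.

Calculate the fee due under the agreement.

Senior partner: 31.8 × $945 = $30,051.00
Junior partner: 8.7 × $610 = $5,307.00
Senior associate: 71.0 × $355 = $25,205.00
Junior associate: 139.2 × $290 = $40,368.00
Subtotal: $100,931.00
Less 13% discount: −$13,121.03
Total: $100,931.00 − $13,121.03 = $87,809.97

$87,809.97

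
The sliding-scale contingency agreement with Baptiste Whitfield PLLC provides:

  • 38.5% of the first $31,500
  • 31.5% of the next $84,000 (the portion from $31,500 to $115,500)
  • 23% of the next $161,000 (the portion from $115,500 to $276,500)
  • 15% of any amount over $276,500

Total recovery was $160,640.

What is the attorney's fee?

First $31,500 at 38.5% = $12,127.50
Next $84,000 at 31.5% = $26,460.00
Remaining $45,140 at 23% = $10,382.20
Fee: $12,127.50 + $26,460.00 + $10,382.20 = $48,969.70

$48,969.70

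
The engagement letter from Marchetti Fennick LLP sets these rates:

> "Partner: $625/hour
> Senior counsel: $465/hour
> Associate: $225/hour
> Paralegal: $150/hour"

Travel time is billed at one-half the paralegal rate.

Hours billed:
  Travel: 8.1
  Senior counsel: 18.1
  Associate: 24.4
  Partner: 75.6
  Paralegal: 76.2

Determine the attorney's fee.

$73,194.00

Partner: 75.6 × $625 = $47,250.00
Senior counsel: 18.1 × $465 = $8,416.50
Associate: 24.4 × $225 = $5,490.00
Paralegal: 76.2 × $150 = $11,430.00
Subtotal: $47,250.00 + $8,416.50 + $5,490.00 + $11,430.00 = $72,586.50
Travel: 8.1 × ($150 ÷ 2) = 8.1 × $75.00 = $607.50
Total: $72,586.50 + $607.50 = $73,194.00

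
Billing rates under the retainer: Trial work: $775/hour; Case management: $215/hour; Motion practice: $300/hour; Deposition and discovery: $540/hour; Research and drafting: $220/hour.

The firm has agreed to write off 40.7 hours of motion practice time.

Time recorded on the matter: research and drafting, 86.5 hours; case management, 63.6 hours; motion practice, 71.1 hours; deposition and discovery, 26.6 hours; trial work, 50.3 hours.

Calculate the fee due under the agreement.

$95,170.50

Trial work: 50.3 × $775 = $38,982.50
Case management: 63.6 × $215 = $13,674.00
Motion practice: 71.1 × $300 = $21,330.00
Deposition and discovery: 26.6 × $540 = $14,364.00
Research and drafting: 86.5 × $220 = $19,030.00
Subtotal: $107,380.50
Write-off: 40.7 × $300 = $12,210.00
Total: $107,380.50 − $12,210.00 = $95,170.50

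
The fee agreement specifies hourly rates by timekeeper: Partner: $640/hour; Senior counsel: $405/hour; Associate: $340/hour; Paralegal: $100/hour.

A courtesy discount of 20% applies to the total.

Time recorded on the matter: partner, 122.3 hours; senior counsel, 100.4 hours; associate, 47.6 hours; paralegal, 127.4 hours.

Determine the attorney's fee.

$118,286.40

Partner: 122.3 × $640 = $78,272.00
Senior counsel: 100.4 × $405 = $40,662.00
Associate: 47.6 × $340 = $16,184.00
Paralegal: 127.4 × $100 = $12,740.00
Subtotal: $147,858.00
Less 20% discount: −$29,571.60
Total: $147,858.00 − $29,571.60 = $118,286.40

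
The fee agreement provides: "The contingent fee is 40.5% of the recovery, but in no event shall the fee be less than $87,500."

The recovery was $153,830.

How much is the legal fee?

$87,500.00

40.5% of $153,830 = $62,301.15
That is below the $87,500 minimum, so the minimum applies.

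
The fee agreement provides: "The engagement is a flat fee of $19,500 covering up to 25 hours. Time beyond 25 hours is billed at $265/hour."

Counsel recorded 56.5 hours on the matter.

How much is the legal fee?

Flat fee: $19,500.00
Excess hours: 56.5 − 25 = 31.5
Overrun: 31.5 × $265 = $8,347.50
Total: $19,500.00 + $8,347.50 = $27,847.50

$27,847.50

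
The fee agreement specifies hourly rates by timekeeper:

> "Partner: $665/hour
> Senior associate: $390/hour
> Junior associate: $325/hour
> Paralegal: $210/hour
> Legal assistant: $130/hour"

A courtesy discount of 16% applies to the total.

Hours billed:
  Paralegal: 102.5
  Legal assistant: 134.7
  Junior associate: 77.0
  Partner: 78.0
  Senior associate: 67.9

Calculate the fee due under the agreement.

Partner: 78.0 × $665 = $51,870.00
Senior associate: 67.9 × $390 = $26,481.00
Junior associate: 77.0 × $325 = $25,025.00
Paralegal: 102.5 × $210 = $21,525.00
Legal assistant: 134.7 × $130 = $17,511.00
Subtotal: $142,412.00
Less 16% discount: −$22,785.92
Total: $142,412.00 − $22,785.92 = $119,626.08

$119,626.08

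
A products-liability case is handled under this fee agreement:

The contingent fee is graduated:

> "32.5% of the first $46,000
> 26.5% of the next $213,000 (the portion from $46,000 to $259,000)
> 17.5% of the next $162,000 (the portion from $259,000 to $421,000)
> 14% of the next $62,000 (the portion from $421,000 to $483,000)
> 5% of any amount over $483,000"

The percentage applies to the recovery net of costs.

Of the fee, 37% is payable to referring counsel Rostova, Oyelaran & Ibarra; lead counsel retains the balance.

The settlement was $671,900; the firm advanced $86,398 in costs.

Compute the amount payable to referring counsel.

Fee base (net of costs): $671,900 − $86,398 = $585,502
First $46,000 at 32.5% = $14,950.00
Next $213,000 at 26.5% = $56,445.00
Next $162,000 at 17.5% = $28,350.00
Next $62,000 at 14% = $8,680.00
Remaining $102,502 at 5% = $5,125.10
Fee: $14,950.00 + $56,445.00 + $28,350.00 + $8,680.00 + $5,125.10 = $113,550.10
Referral share: 37% of $113,550.10 = $42,013.54; lead counsel retains $113,550.10 − $42,013.54 = $71,536.56.

$42,013.54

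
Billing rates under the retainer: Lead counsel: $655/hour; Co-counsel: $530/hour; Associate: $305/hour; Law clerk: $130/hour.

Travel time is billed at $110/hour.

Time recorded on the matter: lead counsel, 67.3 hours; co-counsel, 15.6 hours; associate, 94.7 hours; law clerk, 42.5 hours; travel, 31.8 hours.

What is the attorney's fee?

$90,256.00

Lead counsel: 67.3 × $655 = $44,081.50
Co-counsel: 15.6 × $530 = $8,268.00
Associate: 94.7 × $305 = $28,883.50
Law clerk: 42.5 × $130 = $5,525.00
Subtotal: $44,081.50 + $8,268.00 + $28,883.50 + $5,525.00 = $86,758.00
Travel: 31.8 × $110 = $3,498.00
Total: $86,758.00 + $3,498.00 = $90,256.00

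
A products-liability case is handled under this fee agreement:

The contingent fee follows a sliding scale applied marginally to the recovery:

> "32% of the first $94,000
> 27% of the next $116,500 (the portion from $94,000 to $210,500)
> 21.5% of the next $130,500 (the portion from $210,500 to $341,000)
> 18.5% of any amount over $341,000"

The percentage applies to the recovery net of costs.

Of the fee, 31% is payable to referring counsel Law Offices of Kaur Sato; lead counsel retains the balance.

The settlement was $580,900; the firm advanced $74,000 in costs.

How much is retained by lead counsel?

Fee base (net of costs): $580,900 − $74,000 = $506,900
First $94,000 at 32% = $30,080.00
Next $116,500 at 27% = $31,455.00
Next $130,500 at 21.5% = $28,057.50
Remaining $165,900 at 18.5% = $30,691.50
Fee: $30,080.00 + $31,455.00 + $28,057.50 + $30,691.50 = $120,284.00
Referral share: 31% of $120,284.00 = $37,288.04; lead counsel retains $120,284.00 − $37,288.04 = $82,995.96.

$82,995.96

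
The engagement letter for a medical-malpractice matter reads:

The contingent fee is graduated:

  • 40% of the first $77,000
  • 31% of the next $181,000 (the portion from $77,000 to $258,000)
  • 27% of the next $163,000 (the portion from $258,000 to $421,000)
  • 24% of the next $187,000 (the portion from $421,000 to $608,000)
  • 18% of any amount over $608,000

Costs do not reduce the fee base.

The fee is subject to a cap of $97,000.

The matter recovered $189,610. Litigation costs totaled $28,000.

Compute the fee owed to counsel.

$65,709.10

Fee base is the gross recovery, $189,610; costs are reimbursed separately.
First $77,000 at 40% = $30,800.00
Remaining $112,610 at 31% = $34,909.10
Fee: $30,800.00 + $34,909.10 = $65,709.10
$65,709.10 is under the $97,000 cap.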